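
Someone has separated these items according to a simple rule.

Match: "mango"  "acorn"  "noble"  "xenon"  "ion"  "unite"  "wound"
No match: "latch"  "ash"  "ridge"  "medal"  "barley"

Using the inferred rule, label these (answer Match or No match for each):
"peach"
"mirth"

The rule appears to be: contains 'n'.
"peach" → no 'n' → No match. "mirth" → no 'n' → No match.

No match, No match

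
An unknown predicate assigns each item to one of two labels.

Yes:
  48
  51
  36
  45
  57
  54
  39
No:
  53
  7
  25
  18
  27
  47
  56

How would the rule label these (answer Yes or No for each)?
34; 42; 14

One predicate separates the groups cleanly: multiple of 3 AND at least 36.
34: 34 = 3·11 + 1, 34 < 36 — fails this test, so No.
42: 42 = 3·14, 42 ≥ 36 — matches, so Yes.
14: 14 = 3·4 + 2, 14 < 36 — fails this test, so No.

No, Yes, No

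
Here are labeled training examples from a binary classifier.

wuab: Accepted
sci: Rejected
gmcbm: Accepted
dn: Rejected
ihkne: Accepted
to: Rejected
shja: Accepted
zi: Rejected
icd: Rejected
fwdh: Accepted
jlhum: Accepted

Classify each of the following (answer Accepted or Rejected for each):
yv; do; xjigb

Rejected, Rejected, Accepted

The classifier is using: length ≥ 4.
Rejected: yv, since length 2. Rejected: do, since length 2. Accepted: xjigb, since length 5.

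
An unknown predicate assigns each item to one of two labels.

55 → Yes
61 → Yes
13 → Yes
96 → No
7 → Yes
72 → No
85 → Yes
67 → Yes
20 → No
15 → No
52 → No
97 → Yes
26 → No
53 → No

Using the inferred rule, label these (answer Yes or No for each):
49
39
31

The distinguishing property — ≡ 1 (mod 6) — holds for all the 'Yes' cases and none of the 'No' cases.
Yes: 49, since 49 mod 6 = 1.
No: 39, since 39 mod 6 = 3.
Yes: 31, since 31 mod 6 = 1.

Yes, No, Yes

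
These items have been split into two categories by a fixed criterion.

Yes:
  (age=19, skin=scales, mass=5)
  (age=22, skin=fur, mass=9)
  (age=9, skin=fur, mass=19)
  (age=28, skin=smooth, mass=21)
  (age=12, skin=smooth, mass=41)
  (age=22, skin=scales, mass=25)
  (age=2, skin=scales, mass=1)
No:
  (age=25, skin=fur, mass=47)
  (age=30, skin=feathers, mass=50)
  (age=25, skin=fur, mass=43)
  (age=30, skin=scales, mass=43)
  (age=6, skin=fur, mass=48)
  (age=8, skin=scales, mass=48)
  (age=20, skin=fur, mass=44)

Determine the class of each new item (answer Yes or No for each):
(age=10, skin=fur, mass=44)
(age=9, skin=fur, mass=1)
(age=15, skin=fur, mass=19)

One predicate separates the groups cleanly: mass ≤ 41.
(age=10, skin=fur, mass=44): No (mass = 44).
(age=9, skin=fur, mass=1): Yes (mass = 1).
(age=15, skin=fur, mass=19): Yes (mass = 19).

No, Yes, Yes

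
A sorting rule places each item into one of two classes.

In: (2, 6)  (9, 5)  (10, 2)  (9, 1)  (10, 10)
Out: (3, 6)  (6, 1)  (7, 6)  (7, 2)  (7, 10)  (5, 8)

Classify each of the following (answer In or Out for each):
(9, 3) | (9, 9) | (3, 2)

In, In, Out

A rule that fits every label: sum is even — true of each 'In' example, false of each 'Out' one.
(9, 3): In (9+3 = 12).
(9, 9): In (9+9 = 18).
(3, 2): Out (3+2 = 5).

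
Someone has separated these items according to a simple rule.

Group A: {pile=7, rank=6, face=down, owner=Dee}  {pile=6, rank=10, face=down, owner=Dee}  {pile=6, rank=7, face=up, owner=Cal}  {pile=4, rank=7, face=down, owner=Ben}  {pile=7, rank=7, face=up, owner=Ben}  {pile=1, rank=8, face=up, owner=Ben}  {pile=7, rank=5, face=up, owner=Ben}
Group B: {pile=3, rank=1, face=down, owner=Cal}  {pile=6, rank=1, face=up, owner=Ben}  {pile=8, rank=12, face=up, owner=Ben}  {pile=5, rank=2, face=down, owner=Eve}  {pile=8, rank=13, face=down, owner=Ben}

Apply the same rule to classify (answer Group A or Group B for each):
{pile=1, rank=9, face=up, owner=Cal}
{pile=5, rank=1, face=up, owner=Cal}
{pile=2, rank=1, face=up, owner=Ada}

Group A, Group B, Group B

A rule that fits every label: pile ≤ 7 AND rank ≥ 5 — true of each 'Group A' example, false of each 'Group B' one.
{pile=1, rank=9, face=up, owner=Cal}: Group A (pile = 1, rank = 9).
{pile=5, rank=1, face=up, owner=Cal}: Group B (pile = 5, rank = 1).
{pile=2, rank=1, face=up, owner=Ada}: Group B (pile = 2, rank = 1).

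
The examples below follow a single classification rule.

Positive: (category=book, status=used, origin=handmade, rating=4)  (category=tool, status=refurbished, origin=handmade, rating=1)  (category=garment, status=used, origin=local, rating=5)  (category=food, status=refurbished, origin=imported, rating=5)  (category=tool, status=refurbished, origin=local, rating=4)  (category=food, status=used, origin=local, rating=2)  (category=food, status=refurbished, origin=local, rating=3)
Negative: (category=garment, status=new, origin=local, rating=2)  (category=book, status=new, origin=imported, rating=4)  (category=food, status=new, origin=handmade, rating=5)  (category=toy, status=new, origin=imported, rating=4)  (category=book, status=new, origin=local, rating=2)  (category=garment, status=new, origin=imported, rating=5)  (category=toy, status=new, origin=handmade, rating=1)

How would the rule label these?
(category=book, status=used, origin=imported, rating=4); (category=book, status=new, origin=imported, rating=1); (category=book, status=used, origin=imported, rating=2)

Positive, Negative, Positive

Comparing the two groups points to one rule — status is not new.
(category=book, status=used, origin=imported, rating=4) → status is used → Positive.
(category=book, status=new, origin=imported, rating=1) → status is new → Negative.
(category=book, status=used, origin=imported, rating=2) → status is used → Positive.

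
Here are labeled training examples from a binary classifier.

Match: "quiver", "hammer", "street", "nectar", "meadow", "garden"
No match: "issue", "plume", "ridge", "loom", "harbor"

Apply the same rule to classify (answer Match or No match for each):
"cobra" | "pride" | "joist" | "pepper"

No match, No match, No match, Match

Rule: even length AND contains 'e'. This holds for each 'Match' example and fails for each 'No match' one.
No match: "cobra", since length 5, no 'e'. No match: "pride", since length 5, has 'e'. No match: "joist", since length 5, no 'e'. Match: "pepper", since length 6, has 'e'.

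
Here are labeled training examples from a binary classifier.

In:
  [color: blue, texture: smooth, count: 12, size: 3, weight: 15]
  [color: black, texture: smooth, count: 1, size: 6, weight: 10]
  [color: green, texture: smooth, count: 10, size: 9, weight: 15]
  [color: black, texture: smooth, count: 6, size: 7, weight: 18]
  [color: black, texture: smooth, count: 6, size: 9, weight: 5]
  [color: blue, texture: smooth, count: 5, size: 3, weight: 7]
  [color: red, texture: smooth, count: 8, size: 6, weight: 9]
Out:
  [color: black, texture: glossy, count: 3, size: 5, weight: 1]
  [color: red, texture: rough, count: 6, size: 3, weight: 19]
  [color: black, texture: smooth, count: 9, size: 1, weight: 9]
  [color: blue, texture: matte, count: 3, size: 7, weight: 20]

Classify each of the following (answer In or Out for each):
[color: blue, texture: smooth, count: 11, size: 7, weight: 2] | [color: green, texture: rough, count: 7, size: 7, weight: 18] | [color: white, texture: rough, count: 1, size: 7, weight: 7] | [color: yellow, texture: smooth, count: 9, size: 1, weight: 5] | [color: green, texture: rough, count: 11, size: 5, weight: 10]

The rule appears to be: texture is smooth AND size ≥ 3.

In, Out, Out, Out, Out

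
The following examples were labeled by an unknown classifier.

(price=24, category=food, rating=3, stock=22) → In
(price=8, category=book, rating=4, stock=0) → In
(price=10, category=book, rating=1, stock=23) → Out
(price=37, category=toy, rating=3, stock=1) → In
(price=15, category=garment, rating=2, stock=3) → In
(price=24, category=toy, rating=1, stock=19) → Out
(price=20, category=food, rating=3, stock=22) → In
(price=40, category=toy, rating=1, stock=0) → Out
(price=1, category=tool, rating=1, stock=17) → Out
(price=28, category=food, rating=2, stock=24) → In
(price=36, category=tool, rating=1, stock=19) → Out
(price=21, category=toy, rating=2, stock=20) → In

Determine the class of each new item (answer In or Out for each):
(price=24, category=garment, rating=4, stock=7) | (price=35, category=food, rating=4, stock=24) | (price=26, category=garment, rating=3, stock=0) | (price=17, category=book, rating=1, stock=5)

In, In, In, Out

'In' ⟺ rating ≥ 2.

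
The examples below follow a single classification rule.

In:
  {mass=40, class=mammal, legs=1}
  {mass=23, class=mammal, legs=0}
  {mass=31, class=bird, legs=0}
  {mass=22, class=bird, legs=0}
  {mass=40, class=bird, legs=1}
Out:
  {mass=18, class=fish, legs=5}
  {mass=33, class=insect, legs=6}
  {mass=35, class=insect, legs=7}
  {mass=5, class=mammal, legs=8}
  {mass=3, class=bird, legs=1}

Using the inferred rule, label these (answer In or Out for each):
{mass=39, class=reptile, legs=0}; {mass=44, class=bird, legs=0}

In, In

Every 'In' example satisfies: legs ≤ 1 AND mass ≥ 5. None of the 'Out' examples do.
In: {mass=39, class=reptile, legs=0}, since legs = 0, mass = 39.
In: {mass=44, class=bird, legs=0}, since legs = 0, mass = 44.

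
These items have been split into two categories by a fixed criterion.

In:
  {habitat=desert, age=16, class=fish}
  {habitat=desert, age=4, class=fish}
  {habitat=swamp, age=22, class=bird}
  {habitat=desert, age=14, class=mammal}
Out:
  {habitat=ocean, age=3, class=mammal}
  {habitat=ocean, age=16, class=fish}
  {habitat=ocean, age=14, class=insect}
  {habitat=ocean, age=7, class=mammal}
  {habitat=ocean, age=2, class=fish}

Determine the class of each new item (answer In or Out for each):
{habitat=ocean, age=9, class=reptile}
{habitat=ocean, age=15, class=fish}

One predicate separates the groups cleanly: habitat is not ocean.
{habitat=ocean, age=9, class=reptile} — habitat is ocean, hence Out.
{habitat=ocean, age=15, class=fish} — habitat is ocean, hence Out.

Out, Out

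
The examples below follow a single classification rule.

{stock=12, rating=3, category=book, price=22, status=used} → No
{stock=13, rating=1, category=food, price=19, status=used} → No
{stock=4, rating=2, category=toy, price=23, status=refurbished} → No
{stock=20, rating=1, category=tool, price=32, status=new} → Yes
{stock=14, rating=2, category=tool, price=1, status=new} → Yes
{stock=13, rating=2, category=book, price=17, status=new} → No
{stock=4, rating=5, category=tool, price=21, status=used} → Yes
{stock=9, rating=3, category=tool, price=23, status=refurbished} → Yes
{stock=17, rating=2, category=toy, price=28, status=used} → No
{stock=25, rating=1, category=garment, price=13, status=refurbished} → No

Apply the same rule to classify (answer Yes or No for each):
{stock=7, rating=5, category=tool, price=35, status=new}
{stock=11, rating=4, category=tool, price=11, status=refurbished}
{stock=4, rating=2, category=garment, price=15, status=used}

Looking at the examples, the only property every 'Yes' case has and every 'No' case lacks is: category is tool.

Yes, Yes, No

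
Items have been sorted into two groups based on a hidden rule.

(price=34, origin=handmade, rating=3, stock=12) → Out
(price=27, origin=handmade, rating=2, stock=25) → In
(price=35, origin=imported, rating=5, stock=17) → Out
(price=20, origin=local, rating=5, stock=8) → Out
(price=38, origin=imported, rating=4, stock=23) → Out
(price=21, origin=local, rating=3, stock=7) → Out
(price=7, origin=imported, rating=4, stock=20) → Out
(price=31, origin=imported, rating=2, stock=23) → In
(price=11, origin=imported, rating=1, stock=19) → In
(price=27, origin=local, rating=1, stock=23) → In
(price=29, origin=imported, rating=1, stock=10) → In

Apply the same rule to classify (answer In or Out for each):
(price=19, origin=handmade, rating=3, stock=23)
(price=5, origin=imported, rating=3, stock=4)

All 'In' examples share one property — rating ≤ 2 — and every 'Out' example lacks it.
(price=19, origin=handmade, rating=3, stock=23): rating = 3 — fails the rule, so Out. (price=5, origin=imported, rating=3, stock=4): rating = 3 — fails the rule, so Out.

Out, Out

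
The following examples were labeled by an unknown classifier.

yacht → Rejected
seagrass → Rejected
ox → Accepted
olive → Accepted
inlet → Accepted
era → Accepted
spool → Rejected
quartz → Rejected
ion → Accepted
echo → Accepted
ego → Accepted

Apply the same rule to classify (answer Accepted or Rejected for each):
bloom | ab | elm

A rule that fits every label: starts with a vowel — true of each 'Accepted' example, false of each 'Rejected' one.
bloom: starts with 'b', does not pass → Rejected.
ab: starts with 'a', satisfies this → Accepted.
elm: starts with 'e', satisfies this → Accepted.

Rejected, Accepted, Accepted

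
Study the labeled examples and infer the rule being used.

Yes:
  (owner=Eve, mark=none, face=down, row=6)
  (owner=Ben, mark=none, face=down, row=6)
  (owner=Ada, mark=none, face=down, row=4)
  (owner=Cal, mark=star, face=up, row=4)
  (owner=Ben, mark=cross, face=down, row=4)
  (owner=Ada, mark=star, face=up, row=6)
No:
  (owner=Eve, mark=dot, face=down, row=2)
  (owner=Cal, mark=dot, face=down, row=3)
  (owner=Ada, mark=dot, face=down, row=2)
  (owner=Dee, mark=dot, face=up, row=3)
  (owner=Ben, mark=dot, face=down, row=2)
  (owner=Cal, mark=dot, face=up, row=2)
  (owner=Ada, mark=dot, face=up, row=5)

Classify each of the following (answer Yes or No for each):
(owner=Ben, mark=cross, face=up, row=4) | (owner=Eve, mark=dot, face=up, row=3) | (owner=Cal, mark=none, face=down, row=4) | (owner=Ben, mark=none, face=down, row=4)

Every 'Yes' example satisfies: mark is not dot. None of the 'No' examples do.
(owner=Ben, mark=cross, face=up, row=4): Yes (mark is cross). (owner=Eve, mark=dot, face=up, row=3): No (mark is dot). (owner=Cal, mark=none, face=down, row=4): Yes (mark is none). (owner=Ben, mark=none, face=down, row=4): Yes (mark is none).

Yes, No, Yes, Yes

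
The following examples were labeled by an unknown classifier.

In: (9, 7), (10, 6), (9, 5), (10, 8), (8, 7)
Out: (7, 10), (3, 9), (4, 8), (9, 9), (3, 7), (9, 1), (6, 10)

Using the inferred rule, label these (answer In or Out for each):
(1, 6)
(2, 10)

Every 'In' example satisfies: first > second AND sum ≥ 12. None of the 'Out' examples do.
(1, 6): 1 < 6, 1+6 = 7 — does not pass, so Out. (2, 10): 2 < 10, 2+10 = 12 — does not pass, so Out.

Out, Out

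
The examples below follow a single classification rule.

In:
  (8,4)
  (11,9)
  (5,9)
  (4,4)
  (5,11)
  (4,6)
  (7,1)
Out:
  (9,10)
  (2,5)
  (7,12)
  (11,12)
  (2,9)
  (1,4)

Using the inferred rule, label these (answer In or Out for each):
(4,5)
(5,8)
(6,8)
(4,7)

Out, Out, In, Out

Comparing the two groups points to one rule — sum is even.
Out: (4,5), since 4+5 = 9. Out: (5,8), since 5+8 = 13. In: (6,8), since 6+8 = 14. Out: (4,7), since 4+7 = 11.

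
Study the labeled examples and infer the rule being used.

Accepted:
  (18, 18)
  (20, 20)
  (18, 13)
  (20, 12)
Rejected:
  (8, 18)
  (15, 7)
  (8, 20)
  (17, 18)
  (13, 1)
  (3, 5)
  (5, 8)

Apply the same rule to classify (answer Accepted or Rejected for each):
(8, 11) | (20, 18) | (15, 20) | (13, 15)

The common property of the 'Accepted' items is: first ≥ 18. No 'Rejected' item has it.
Rejected: (8, 11), since first 8. Accepted: (20, 18), since first 20. Rejected: (15, 20), since first 15. Rejected: (13, 15), since first 13.

Rejected, Accepted, Rejected, Rejected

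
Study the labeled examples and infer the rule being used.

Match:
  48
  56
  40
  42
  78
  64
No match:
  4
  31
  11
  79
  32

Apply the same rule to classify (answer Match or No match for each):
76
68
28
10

A rule that fits every label: even AND at least 40 — true of each 'Match' example, false of each 'No match' one.
76: 76 is even, 76 ≥ 40 — fits, so Match.
68: 68 is even, 68 ≥ 40 — fits, so Match.
28: 28 is even, 28 < 40 — lacks this property, so No match.
10: 10 is even, 10 < 40 — lacks this property, so No match.

Match, Match, No match, No match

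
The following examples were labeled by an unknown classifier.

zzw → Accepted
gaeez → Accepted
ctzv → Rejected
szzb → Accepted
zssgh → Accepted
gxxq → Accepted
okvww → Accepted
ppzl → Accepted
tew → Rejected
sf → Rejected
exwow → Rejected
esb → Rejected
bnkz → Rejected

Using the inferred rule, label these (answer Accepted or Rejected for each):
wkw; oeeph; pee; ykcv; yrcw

Rejected, Accepted, Accepted, Rejected, Rejected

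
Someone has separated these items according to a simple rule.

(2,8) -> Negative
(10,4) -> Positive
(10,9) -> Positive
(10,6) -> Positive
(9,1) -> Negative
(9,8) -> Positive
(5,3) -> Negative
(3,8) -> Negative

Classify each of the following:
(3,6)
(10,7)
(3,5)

Negative, Positive, Negative

The rule appears to be: sum ≥ 14.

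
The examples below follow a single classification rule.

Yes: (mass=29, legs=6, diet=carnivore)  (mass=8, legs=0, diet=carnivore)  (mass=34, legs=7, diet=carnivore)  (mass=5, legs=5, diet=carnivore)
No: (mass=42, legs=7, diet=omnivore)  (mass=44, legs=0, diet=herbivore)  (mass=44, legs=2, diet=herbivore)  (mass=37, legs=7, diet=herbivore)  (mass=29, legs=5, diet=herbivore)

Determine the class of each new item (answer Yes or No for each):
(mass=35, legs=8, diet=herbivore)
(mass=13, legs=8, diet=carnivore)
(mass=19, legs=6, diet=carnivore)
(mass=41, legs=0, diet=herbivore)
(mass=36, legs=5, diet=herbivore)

No, Yes, Yes, No, No

Rule: diet is carnivore. This holds for each 'Yes' example and fails for each 'No' one.
(mass=35, legs=8, diet=herbivore) — diet is herbivore, hence No. (mass=13, legs=8, diet=carnivore) — diet is carnivore, hence Yes. (mass=19, legs=6, diet=carnivore) — diet is carnivore, hence Yes. (mass=41, legs=0, diet=herbivore) — diet is herbivore, hence No. (mass=36, legs=5, diet=herbivore) — diet is herbivore, hence No.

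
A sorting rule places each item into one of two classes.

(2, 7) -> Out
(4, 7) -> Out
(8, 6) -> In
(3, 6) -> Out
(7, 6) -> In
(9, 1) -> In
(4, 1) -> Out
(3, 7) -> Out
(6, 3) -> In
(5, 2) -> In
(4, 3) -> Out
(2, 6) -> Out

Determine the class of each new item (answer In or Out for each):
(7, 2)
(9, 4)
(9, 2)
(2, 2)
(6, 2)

In, In, In, Out, In

The distinguishing property — first ≥ 5 — holds for all the 'In' cases and none of the 'Out' cases.
(7, 2): first 7, fits → In. (9, 4): first 9, fits → In. (9, 2): first 9, fits → In. (2, 2): first 2, does not pass → Out. (6, 2): first 6, fits → In.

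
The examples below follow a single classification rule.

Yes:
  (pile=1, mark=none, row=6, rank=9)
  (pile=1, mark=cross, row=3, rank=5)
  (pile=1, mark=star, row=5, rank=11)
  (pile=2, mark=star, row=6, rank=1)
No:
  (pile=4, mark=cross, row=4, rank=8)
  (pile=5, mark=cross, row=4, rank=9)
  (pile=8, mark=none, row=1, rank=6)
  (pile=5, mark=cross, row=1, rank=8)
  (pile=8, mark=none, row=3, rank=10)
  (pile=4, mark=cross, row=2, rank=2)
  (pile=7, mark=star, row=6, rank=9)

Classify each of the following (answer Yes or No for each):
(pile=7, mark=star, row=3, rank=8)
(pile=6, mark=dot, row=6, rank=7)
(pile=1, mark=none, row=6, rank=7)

No, No, Yes

The common property of the 'Yes' items is: pile ≤ 2. No 'No' item has it.
(pile=7, mark=star, row=3, rank=8) → pile = 7 → No.
(pile=6, mark=dot, row=6, rank=7) → pile = 6 → No.
(pile=1, mark=none, row=6, rank=7) → pile = 1 → Yes.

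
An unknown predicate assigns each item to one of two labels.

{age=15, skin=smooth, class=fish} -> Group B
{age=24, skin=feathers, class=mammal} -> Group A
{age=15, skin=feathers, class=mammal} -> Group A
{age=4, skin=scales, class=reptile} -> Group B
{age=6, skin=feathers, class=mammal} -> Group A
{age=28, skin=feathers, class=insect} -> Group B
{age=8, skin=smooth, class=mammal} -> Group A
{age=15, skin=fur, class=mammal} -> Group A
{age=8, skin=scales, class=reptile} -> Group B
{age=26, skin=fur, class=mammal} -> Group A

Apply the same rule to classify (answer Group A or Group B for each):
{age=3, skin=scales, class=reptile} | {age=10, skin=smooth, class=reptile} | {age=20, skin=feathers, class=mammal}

Group B, Group B, Group A

Every 'Group A' example satisfies: class is mammal. None of the 'Group B' examples do.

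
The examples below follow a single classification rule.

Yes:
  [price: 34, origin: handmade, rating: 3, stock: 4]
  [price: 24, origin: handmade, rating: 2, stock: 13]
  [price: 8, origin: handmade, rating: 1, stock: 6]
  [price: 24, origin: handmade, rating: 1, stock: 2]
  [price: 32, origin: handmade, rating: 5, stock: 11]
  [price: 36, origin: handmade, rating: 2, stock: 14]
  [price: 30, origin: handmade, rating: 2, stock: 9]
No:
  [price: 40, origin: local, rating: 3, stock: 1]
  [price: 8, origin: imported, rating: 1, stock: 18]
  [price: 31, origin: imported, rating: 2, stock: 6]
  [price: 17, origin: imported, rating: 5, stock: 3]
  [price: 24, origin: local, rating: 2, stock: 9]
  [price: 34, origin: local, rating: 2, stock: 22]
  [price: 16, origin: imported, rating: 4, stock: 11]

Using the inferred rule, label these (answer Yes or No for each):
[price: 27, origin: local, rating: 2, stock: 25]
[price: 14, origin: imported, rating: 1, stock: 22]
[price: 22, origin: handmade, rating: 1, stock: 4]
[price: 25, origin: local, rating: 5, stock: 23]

No, No, Yes, No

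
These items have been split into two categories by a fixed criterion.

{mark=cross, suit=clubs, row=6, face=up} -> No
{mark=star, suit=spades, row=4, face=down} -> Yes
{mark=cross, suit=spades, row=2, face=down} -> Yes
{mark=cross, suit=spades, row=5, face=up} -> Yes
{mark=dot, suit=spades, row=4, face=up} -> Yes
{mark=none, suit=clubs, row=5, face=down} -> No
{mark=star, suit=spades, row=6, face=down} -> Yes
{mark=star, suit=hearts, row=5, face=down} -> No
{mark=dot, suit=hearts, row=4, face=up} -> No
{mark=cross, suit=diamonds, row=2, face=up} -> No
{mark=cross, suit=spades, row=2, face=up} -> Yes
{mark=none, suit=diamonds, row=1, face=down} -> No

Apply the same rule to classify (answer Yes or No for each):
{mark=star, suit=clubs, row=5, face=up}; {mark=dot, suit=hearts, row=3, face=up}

Checking candidate rules against both groups, what survives is: suit is spades.
{mark=star, suit=clubs, row=5, face=up}: suit is clubs — fails the rule, so No. {mark=dot, suit=hearts, row=3, face=up}: suit is hearts — fails the rule, so No.

No, No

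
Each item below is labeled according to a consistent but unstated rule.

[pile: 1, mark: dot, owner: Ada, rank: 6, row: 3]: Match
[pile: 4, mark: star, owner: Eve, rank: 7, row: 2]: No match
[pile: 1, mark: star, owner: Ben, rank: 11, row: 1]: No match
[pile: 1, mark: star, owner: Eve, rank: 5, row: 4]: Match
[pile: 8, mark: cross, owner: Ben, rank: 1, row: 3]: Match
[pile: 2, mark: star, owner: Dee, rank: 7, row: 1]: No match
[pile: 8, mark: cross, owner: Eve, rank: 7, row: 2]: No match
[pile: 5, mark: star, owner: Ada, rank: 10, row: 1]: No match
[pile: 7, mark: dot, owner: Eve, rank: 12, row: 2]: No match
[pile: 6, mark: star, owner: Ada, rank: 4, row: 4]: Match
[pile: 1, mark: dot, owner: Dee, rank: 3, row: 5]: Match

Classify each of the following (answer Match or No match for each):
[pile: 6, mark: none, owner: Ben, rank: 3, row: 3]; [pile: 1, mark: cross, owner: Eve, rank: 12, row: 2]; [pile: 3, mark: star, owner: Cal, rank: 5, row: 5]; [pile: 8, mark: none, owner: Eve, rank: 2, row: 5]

Match, No match, Match, Match

The pattern is that an item is 'Match' exactly when: row ≥ 3.
[pile: 6, mark: none, owner: Ben, rank: 3, row: 3]: Match (row = 3).
[pile: 1, mark: cross, owner: Eve, rank: 12, row: 2]: No match (row = 2).
[pile: 3, mark: star, owner: Cal, rank: 5, row: 5]: Match (row = 5).
[pile: 8, mark: none, owner: Eve, rank: 2, row: 5]: Match (row = 5).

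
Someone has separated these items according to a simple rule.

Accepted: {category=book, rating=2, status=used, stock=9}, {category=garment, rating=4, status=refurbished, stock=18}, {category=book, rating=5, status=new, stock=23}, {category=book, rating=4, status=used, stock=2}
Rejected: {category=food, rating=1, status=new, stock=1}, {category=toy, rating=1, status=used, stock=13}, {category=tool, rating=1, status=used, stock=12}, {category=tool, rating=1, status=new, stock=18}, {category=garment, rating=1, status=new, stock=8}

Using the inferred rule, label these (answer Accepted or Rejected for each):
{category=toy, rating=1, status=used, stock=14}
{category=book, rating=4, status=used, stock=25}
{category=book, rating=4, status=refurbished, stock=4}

Rejected, Accepted, Accepted

The common property of the 'Accepted' items is: rating ≥ 2. No 'Rejected' item has it.
{category=toy, rating=1, status=used, stock=14} — rating = 1, hence Rejected. {category=book, rating=4, status=used, stock=25} — rating = 4, hence Accepted. {category=book, rating=4, status=refurbished, stock=4} — rating = 4, hence Accepted.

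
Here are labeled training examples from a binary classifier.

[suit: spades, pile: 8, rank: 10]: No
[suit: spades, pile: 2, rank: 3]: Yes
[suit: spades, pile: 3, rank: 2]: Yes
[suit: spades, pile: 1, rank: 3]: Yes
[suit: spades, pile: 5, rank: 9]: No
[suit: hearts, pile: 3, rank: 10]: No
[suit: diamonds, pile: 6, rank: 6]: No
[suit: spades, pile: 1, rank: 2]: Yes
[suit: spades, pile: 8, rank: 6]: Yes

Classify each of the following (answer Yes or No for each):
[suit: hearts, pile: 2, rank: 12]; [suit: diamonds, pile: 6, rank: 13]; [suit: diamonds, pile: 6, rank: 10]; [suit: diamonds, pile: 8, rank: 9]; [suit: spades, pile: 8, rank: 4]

All 'Yes' examples share one property — suit is spades AND rank ≤ 6 — and every 'No' example lacks it.
[suit: hearts, pile: 2, rank: 12]: suit is hearts, rank = 12 — doesn't qualify, so No. [suit: diamonds, pile: 6, rank: 13]: suit is diamonds, rank = 13 — doesn't qualify, so No. [suit: diamonds, pile: 6, rank: 10]: suit is diamonds, rank = 10 — doesn't qualify, so No. [suit: diamonds, pile: 8, rank: 9]: suit is diamonds, rank = 9 — doesn't qualify, so No. [suit: spades, pile: 8, rank: 4]: suit is spades, rank = 4 — checks out, so Yes.

No, No, No, No, Yes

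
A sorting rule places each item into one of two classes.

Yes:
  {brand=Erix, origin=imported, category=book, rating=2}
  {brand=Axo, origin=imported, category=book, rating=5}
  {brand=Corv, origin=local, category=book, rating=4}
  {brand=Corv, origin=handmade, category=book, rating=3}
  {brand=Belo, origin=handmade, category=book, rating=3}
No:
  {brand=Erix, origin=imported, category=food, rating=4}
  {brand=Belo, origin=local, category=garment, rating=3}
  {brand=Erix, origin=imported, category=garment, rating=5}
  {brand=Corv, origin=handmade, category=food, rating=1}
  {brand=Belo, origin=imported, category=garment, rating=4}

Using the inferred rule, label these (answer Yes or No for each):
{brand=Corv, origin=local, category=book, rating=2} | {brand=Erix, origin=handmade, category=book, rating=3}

Yes, Yes

'Yes' ⟺ category is book.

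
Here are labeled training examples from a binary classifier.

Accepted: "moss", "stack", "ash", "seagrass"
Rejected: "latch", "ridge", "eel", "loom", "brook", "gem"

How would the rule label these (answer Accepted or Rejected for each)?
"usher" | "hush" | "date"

All 'Accepted' examples share one property — contains 's' — and every 'Rejected' example lacks it.
"usher": has 's' — matches, so Accepted. "hush": has 's' — matches, so Accepted. "date": no 's' — does not satisfy this, so Rejected.

Accepted, Accepted, Rejected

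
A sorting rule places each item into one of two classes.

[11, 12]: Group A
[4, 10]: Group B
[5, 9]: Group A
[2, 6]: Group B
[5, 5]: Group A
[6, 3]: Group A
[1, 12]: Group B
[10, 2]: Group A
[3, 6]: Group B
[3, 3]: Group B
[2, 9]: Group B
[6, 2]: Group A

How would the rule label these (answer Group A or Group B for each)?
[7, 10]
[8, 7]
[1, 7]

Group A, Group A, Group B

Every 'Group A' example satisfies: first ≥ 5. None of the 'Group B' examples do.
Group A: [7, 10], since first 7.
Group A: [8, 7], since first 8.
Group B: [1, 7], since first 1.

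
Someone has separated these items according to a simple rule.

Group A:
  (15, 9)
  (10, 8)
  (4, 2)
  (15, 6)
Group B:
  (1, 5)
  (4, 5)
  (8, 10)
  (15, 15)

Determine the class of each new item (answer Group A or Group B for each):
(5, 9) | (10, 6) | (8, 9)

Group B, Group A, Group B

Checking candidate rules against both groups, what survives is: first > second.
Group B: (5, 9), since 5 < 9. Group A: (10, 6), since 10 > 6. Group B: (8, 9), since 8 < 9.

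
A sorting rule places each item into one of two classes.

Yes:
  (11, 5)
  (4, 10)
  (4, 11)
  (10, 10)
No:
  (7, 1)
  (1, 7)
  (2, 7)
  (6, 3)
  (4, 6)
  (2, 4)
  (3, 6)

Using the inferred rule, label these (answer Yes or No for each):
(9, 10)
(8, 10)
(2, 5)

Yes, Yes, No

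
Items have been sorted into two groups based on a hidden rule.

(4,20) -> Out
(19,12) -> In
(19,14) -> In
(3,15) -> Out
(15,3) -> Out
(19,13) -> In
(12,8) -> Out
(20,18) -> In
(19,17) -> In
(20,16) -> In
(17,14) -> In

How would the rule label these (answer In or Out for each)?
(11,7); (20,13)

The simplest hypothesis consistent with all the labels is: sum ≥ 31.

Out, In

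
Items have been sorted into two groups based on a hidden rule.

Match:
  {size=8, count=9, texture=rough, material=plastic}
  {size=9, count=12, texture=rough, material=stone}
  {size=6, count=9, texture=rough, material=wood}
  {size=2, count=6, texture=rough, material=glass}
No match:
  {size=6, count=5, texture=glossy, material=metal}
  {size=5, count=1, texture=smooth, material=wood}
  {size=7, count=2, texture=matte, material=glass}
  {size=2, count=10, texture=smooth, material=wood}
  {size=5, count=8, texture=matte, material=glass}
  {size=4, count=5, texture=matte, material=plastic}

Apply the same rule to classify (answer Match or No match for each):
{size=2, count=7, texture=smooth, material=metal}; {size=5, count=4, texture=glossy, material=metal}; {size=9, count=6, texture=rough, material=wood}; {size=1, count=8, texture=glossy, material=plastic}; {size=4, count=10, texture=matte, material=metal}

Every 'Match' example satisfies: texture is rough. None of the 'No match' examples do.
{size=2, count=7, texture=smooth, material=metal} → texture is smooth → No match.
{size=5, count=4, texture=glossy, material=metal} → texture is glossy → No match.
{size=9, count=6, texture=rough, material=wood} → texture is rough → Match.
{size=1, count=8, texture=glossy, material=plastic} → texture is glossy → No match.
{size=4, count=10, texture=matte, material=metal} → texture is matte → No match.

No match, No match, Match, No match, No match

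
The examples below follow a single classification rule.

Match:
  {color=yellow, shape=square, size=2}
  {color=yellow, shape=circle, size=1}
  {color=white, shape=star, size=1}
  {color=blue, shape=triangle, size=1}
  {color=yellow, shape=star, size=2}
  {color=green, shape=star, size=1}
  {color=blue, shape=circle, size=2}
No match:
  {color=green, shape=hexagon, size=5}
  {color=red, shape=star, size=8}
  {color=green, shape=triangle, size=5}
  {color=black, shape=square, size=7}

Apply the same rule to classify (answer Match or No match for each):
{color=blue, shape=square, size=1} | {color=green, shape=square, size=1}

Match, Match

A rule that fits every label: size ≤ 2 — true of each 'Match' example, false of each 'No match' one.
{color=blue, shape=square, size=1}: size = 1, passes → Match. {color=green, shape=square, size=1}: size = 1, passes → Match.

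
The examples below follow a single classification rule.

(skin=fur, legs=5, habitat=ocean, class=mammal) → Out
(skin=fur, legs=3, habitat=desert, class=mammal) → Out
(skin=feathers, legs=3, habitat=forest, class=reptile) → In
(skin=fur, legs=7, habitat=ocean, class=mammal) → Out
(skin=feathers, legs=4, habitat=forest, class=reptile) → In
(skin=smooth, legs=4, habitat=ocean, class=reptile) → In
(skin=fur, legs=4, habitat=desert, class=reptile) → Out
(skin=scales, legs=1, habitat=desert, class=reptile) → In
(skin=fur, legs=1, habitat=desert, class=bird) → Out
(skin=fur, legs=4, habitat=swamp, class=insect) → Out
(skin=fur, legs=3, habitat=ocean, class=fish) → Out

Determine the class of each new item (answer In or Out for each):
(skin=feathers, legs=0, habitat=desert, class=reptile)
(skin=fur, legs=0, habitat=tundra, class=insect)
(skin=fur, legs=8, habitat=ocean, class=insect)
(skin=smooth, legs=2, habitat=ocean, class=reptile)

In, Out, Out, In

Comparing the two groups points to one rule — skin is not fur.
(skin=feathers, legs=0, habitat=desert, class=reptile) — skin is feathers, hence In. (skin=fur, legs=0, habitat=tundra, class=insect) — skin is fur, hence Out. (skin=fur, legs=8, habitat=ocean, class=insect) — skin is fur, hence Out. (skin=smooth, legs=2, habitat=ocean, class=reptile) — skin is smooth, hence In.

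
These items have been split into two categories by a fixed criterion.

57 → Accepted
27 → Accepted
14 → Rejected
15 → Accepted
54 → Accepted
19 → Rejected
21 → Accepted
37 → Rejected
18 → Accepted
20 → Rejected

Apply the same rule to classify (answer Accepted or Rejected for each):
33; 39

Accepted, Accepted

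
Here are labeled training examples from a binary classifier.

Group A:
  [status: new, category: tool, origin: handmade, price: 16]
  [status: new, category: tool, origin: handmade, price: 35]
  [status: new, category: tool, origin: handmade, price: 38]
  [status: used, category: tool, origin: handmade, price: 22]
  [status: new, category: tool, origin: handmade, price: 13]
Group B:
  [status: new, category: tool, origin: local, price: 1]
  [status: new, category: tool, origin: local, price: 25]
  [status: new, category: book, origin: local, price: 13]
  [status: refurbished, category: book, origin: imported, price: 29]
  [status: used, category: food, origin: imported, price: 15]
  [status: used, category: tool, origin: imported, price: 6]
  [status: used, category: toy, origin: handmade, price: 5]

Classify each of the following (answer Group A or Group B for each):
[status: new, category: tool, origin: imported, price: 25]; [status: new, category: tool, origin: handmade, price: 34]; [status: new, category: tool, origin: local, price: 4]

Group B, Group A, Group B

The rule appears to be: origin is handmade AND category is tool.
[status: new, category: tool, origin: imported, price: 25] — origin is imported, category is tool, hence Group B. [status: new, category: tool, origin: handmade, price: 34] — origin is handmade, category is tool, hence Group A. [status: new, category: tool, origin: local, price: 4] — origin is local, category is tool, hence Group B.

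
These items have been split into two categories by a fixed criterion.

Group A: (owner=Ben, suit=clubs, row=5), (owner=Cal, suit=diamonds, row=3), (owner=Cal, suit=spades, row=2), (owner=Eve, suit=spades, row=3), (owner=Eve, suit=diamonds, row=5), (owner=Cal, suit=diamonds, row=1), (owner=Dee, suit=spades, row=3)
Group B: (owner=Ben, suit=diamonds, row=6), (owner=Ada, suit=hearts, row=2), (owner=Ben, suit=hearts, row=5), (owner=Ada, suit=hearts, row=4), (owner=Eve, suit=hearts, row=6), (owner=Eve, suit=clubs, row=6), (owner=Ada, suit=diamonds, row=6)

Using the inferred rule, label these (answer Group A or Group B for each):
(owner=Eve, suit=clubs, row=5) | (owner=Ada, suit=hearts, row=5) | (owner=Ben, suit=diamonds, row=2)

Group A, Group B, Group A

Rule: suit is not hearts AND row ≤ 5. This holds for each 'Group A' example and fails for each 'Group B' one.
(owner=Eve, suit=clubs, row=5): suit is clubs, row = 5, passes → Group A.
(owner=Ada, suit=hearts, row=5): suit is hearts, row = 5, fails the rule → Group B.
(owner=Ben, suit=diamonds, row=2): suit is diamonds, row = 2, passes → Group A.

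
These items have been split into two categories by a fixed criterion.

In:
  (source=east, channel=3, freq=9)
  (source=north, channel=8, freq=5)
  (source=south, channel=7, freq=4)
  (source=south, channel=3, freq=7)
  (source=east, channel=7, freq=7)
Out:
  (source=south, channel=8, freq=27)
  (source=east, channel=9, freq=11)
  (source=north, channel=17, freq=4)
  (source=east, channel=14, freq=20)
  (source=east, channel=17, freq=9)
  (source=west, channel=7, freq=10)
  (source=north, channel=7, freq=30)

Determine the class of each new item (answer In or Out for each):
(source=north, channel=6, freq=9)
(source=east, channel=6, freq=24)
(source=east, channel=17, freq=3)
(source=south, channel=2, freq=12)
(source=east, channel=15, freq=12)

In, Out, Out, Out, Out

The classifier is using: freq ≤ 9 AND channel ≤ 8.
(source=north, channel=6, freq=9) — freq = 9, channel = 6, hence In. (source=east, channel=6, freq=24) — freq = 24, channel = 6, hence Out. (source=east, channel=17, freq=3) — freq = 3, channel = 17, hence Out. (source=south, channel=2, freq=12) — freq = 12, channel = 2, hence Out. (source=east, channel=15, freq=12) — freq = 12, channel = 15, hence Out.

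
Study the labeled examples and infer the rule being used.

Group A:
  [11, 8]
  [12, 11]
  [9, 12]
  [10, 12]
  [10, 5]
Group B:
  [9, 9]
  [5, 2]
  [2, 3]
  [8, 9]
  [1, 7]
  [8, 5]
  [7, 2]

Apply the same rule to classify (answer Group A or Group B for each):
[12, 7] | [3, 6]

Group A, Group B

The distinguishing property — max ≥ 10 — holds for all the 'Group A' cases and none of the 'Group B' cases.
Group A: [12, 7], since max 12. Group B: [3, 6], since max 6.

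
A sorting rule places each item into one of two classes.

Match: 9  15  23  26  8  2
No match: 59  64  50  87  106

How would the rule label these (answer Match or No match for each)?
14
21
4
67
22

The distinguishing property — at most 26 — holds for all the 'Match' cases and none of the 'No match' cases.
14: 14 ≤ 26, qualifies → Match. 21: 21 ≤ 26, qualifies → Match. 4: 4 ≤ 26, qualifies → Match. 67: 67 > 26, does not fit → No match. 22: 22 ≤ 26, qualifies → Match.

Match, Match, Match, No match, Match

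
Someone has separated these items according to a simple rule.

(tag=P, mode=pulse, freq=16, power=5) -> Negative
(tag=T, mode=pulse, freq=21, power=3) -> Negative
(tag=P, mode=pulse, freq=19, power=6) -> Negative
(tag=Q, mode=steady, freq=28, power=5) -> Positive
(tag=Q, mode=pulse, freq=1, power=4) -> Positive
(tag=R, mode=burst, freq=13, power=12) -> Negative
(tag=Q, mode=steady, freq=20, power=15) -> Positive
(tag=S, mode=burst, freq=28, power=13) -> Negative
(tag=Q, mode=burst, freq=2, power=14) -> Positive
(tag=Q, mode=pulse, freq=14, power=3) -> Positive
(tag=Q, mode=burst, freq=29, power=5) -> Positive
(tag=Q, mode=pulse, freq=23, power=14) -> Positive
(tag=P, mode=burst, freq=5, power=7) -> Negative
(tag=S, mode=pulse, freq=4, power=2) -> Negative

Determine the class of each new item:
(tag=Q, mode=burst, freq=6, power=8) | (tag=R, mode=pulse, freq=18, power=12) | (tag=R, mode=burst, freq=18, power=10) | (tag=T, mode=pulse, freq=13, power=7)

Positive, Negative, Negative, Negative

The rule appears to be: tag is Q.
(tag=Q, mode=burst, freq=6, power=8) — tag is Q, hence Positive.
(tag=R, mode=pulse, freq=18, power=12) — tag is R, hence Negative.
(tag=R, mode=burst, freq=18, power=10) — tag is R, hence Negative.
(tag=T, mode=pulse, freq=13, power=7) — tag is T, hence Negative.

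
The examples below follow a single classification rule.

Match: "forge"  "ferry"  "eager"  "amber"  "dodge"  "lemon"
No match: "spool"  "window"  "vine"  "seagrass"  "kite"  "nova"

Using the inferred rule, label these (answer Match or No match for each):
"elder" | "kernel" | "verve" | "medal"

Match, No match, Match, Match

The rule appears to be: odd length AND contains 'e'.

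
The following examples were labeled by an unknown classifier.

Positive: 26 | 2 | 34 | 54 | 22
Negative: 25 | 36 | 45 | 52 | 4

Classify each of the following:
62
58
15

Positive, Positive, Negative

Looking at the examples, the only property every 'Positive' case has and every 'Negative' case lacks is: ≡ 2 (mod 4).
62: Positive (62 mod 4 = 2). 58: Positive (58 mod 4 = 2). 15: Negative (15 mod 4 = 3).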